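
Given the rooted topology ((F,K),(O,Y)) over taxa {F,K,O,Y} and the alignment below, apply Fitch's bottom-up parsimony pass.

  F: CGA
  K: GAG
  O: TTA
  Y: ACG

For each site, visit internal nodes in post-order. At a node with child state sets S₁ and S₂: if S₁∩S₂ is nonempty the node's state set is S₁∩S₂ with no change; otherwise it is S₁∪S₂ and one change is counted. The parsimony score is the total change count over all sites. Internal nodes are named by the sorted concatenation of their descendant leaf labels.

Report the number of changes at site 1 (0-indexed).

3

[col 0] FK: children F:{C}, K:{G} ∪→ {C,G}; cost 1
[col 0] OY: children O:{T}, Y:{A} ∪→ {A,T}; cost 1
[col 0] FKOY: children FK:{C,G}, OY:{A,T} ∪→ {A,C,G,T}; cost 1
[col 1] FK: children F:{G}, K:{A} ∪→ {A,G}; cost 1
[col 1] OY: children O:{T}, Y:{C} ∪→ {C,T}; cost 1
[col 1] FKOY: children FK:{A,G}, OY:{C,T} ∪→ {A,C,G,T}; cost 1
[col 2] FK: children F:{A}, K:{G} ∪→ {A,G}; cost 1
[col 2] OY: children O:{A}, Y:{G} ∪→ {A,G}; cost 1
[col 2] FKOY: children FK:{A,G}, OY:{A,G} ∩→ {A,G}; cost 0
per-site changes: [3, 3, 2]; total = 8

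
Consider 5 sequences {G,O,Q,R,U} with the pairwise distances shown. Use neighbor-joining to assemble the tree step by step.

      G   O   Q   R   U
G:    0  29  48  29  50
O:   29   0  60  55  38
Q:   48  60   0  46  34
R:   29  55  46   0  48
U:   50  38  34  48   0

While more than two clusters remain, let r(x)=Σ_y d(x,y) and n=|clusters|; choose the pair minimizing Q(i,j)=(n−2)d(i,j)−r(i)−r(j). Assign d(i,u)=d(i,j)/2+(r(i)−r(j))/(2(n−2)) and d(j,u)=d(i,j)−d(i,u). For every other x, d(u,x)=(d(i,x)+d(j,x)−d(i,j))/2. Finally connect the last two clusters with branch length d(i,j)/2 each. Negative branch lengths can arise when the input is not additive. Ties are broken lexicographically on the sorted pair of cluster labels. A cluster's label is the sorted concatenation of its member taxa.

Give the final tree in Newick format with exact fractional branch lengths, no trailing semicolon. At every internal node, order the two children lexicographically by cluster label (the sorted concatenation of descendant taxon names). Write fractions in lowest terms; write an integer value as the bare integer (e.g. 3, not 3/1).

(((G:8,O:21):15/2,(Q:20,U:14):10):10,R:10)

iteration 1: select Q,U (d=34, Q=-256); attach at lengths (20, 14); label the merged cluster QU
  updated: d(G,QU)=32, d(O,QU)=32, d(QU,R)=30
iteration 2: select G,O (d=29, Q=-148); attach at lengths (8, 21); label the merged cluster GO
  updated: d(GO,QU)=35/2, d(GO,R)=55/2
iteration 3: select GO,QU (d=35/2, Q=-75); attach at lengths (15/2, 10); label the merged cluster GOQU
  updated: d(GOQU,R)=20
iteration 4: select GOQU,R (d=20); attach at lengths (10, 10); label the merged cluster GOQRU
final tree: (((G:8,O:21):15/2,(Q:20,U:14):10):10,R:10)
total length: 201/2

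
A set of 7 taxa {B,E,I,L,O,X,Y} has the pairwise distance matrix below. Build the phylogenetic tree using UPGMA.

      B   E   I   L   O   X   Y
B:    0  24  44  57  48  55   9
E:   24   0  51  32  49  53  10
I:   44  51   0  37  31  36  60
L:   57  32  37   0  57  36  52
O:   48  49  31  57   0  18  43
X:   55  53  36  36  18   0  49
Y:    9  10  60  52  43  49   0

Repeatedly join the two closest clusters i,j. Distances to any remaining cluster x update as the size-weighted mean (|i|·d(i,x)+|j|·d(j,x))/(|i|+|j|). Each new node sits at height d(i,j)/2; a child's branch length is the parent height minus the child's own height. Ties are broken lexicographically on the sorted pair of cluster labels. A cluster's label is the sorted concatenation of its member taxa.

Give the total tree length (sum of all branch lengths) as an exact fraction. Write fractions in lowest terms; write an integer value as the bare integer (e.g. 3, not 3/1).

step 1: merge (B,Y) at d=9; branch lengths B→9/2, Y→9/2; new cluster BY
  updated: d(BY,E)=17, d(BY,I)=52, d(BY,L)=109/2, d(BY,O)=91/2, d(BY,X)=52
step 2: merge (BY,E) at d=17; branch lengths BY→4, E→17/2; new cluster BEY
  updated: d(BEY,I)=155/3, d(BEY,L)=47, d(BEY,O)=140/3, d(BEY,X)=157/3
step 3: merge (O,X) at d=18; branch lengths O→9, X→9; new cluster OX
  updated: d(BEY,OX)=99/2, d(I,OX)=67/2, d(L,OX)=93/2
step 4: merge (I,OX) at d=67/2; branch lengths I→67/4, OX→31/4; new cluster IOX
  updated: d(BEY,IOX)=452/9, d(IOX,L)=130/3
step 5: merge (IOX,L) at d=130/3; branch lengths IOX→59/12, L→65/3; new cluster ILOX
  updated: d(BEY,ILOX)=593/12
step 6: merge (BEY,ILOX) at d=593/12; branch lengths BEY→389/24, ILOX→73/24; new cluster BEILOXY
final tree: (((B:9/2,Y:9/2):4,E:17/2):389/24,((I:67/4,(O:9,X:9):31/4):59/12,L:65/3):73/24)
total length: 659/6

659/6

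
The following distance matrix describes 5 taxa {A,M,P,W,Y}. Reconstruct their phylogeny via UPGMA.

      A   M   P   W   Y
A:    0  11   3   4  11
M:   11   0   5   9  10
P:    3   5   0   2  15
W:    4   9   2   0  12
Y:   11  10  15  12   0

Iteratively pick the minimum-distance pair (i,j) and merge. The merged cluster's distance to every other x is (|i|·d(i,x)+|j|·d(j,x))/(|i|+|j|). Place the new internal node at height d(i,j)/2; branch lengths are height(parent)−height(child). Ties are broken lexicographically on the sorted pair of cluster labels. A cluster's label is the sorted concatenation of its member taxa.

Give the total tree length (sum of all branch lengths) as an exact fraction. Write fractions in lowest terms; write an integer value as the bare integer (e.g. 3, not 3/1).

227/12

iteration 1: select P,W (d=2); attach at lengths (1, 1); label the merged cluster PW
  updated: d(A,PW)=7/2, d(M,PW)=7, d(PW,Y)=27/2
iteration 2: select A,PW (d=7/2); attach at lengths (7/4, 3/4); label the merged cluster APW
  updated: d(APW,M)=25/3, d(APW,Y)=38/3
iteration 3: select APW,M (d=25/3); attach at lengths (29/12, 25/6); label the merged cluster AMPW
  updated: d(AMPW,Y)=12
iteration 4: select AMPW,Y (d=12); attach at lengths (11/6, 6); label the merged cluster AMPWY
final tree: (((A:7/4,(P:1,W:1):3/4):29/12,M:25/6):11/6,Y:6)
total length: 227/12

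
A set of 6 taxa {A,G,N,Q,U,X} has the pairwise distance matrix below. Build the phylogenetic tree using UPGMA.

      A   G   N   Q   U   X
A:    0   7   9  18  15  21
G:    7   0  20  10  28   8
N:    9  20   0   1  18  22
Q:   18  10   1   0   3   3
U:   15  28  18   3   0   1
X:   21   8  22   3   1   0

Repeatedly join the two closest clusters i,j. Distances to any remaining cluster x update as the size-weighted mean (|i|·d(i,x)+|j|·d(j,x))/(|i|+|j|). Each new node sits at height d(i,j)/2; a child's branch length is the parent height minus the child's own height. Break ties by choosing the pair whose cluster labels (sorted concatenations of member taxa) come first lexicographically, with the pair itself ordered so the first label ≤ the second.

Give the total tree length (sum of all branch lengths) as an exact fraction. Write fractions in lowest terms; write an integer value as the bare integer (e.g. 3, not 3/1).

iteration 1: select N,Q (d=1); attach at lengths (1/2, 1/2); label the merged cluster NQ
  updated: d(A,NQ)=27/2, d(G,NQ)=15, d(NQ,U)=21/2, d(NQ,X)=25/2
iteration 2: select U,X (d=1); attach at lengths (1/2, 1/2); label the merged cluster UX
  updated: d(A,UX)=18, d(G,UX)=18, d(NQ,UX)=23/2
iteration 3: select A,G (d=7); attach at lengths (7/2, 7/2); label the merged cluster AG
  updated: d(AG,NQ)=57/4, d(AG,UX)=18
iteration 4: select NQ,UX (d=23/2); attach at lengths (21/4, 21/4); label the merged cluster NQUX
  updated: d(AG,NQUX)=129/8
iteration 5: select AG,NQUX (d=129/8); attach at lengths (73/16, 37/16); label the merged cluster AGNQUX
final tree: ((A:7/2,G:7/2):73/16,((N:1/2,Q:1/2):21/4,(U:1/2,X:1/2):21/4):37/16)
total length: 211/8

211/8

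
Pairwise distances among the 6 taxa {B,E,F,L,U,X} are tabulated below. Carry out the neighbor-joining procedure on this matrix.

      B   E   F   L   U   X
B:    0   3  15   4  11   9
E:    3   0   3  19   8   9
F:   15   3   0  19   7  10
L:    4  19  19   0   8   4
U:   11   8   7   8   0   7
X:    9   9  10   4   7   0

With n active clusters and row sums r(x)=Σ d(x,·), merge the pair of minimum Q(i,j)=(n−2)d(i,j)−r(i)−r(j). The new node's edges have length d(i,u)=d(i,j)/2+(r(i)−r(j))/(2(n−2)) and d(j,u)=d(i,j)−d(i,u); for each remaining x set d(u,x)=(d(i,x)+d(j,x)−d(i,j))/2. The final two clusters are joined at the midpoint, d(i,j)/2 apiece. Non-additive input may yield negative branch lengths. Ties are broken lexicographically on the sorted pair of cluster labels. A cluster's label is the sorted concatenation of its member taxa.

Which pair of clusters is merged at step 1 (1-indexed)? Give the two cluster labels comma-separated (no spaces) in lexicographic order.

iteration 1: select E,F (d=3, Q=-84); attach at lengths (0, 3); label the merged cluster EF
  updated: d(B,EF)=15/2, d(EF,L)=35/2, d(EF,U)=6, d(EF,X)=8
iteration 2: select B,L (d=4, Q=-53); attach at lengths (5/3, 7/3); label the merged cluster BL
  updated: d(BL,EF)=21/2, d(BL,U)=15/2, d(BL,X)=9/2
iteration 3: select BL,X (d=9/2, Q=-33); attach at lengths (3, 3/2); label the merged cluster BLX
  updated: d(BLX,EF)=7, d(BLX,U)=5
iteration 4: select BLX,EF (d=7, Q=-18); attach at lengths (3, 4); label the merged cluster BEFLX
  updated: d(BEFLX,U)=2
iteration 5: select BEFLX,U (d=2); attach at lengths (1, 1); label the merged cluster BEFLUX
final tree: ((((B:5/3,L:7/3):3,X:3/2):3,(E:0,F:3):4):1,U:1)
total length: 41/2

E,F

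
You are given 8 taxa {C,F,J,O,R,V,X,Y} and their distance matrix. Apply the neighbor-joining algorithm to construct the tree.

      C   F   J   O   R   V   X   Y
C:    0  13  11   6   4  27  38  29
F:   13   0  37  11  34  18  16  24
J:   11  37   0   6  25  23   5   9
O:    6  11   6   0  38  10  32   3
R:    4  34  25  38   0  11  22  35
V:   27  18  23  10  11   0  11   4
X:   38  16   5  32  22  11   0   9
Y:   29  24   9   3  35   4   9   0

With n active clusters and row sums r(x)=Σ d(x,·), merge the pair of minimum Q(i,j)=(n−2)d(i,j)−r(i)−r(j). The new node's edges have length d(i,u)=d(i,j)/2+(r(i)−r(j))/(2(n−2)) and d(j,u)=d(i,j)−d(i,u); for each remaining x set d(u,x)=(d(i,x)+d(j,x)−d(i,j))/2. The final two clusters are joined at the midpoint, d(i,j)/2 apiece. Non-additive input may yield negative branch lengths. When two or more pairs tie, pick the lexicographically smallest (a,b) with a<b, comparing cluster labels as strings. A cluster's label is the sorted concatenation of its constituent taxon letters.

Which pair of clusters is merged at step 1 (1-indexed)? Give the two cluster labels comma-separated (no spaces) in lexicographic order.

1. join C+R (d=4, Q=-273) ⇒ CR; edges |C|=-17/12, |R|=65/12
  updated: d(CR,F)=43/2, d(CR,J)=16, d(CR,O)=20, d(CR,V)=17, d(CR,X)=28, d(CR,Y)=30
2. join J+X (d=5, Q=-172) ⇒ JX; edges |J|=2, |X|=3
  updated: d(CR,JX)=39/2, d(F,JX)=24, d(JX,O)=33/2, d(JX,V)=29/2, d(JX,Y)=13/2
3. join JX+Y (d=13/2, Q=-245/2) ⇒ JXY; edges |JX|=79/16, |Y|=25/16
  updated: d(CR,JXY)=43/2, d(F,JXY)=83/4, d(JXY,O)=13/2, d(JXY,V)=6
4. join JXY+V (d=6, Q=-351/4) ⇒ JVXY; edges |JXY|=29/8, |V|=19/8
  updated: d(CR,JVXY)=65/4, d(F,JVXY)=131/8, d(JVXY,O)=21/4
5. join CR+F (d=43/2, Q=-509/8) ⇒ CFR; edges |CR|=415/32, |F|=273/32
  updated: d(CFR,JVXY)=89/16, d(CFR,O)=19/4
6. join CFR+JVXY (d=89/16, Q=-249/16) ⇒ CFJRVXY; edges |CFR|=81/32, |JVXY|=97/32
  updated: d(CFJRVXY,O)=71/32
7. join CFJRVXY+O (d=71/32) ⇒ CFJORVXY; edges |CFJRVXY|=71/64, |O|=71/64
final tree: ((((C:-17/12,R:65/12):415/32,F:273/32):81/32,(((J:2,X:3):79/16,Y:25/16):29/8,V:19/8):97/32):71/64,O:71/64)
total length: 1625/32

C,R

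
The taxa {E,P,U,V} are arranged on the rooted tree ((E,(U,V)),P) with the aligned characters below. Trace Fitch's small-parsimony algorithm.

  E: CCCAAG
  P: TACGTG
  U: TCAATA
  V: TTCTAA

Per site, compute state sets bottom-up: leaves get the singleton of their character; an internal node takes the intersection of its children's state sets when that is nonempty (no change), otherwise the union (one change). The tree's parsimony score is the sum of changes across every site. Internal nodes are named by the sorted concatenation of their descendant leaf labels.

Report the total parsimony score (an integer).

[col 0] UV: children U:{T}, V:{T} ∩→ {T}; cost 0
[col 0] EUV: children E:{C}, UV:{T} ∪→ {C,T}; cost 1
[col 0] EPUV: children EUV:{C,T}, P:{T} ∩→ {T}; cost 0
[col 1] UV: children U:{C}, V:{T} ∪→ {C,T}; cost 1
[col 1] EUV: children E:{C}, UV:{C,T} ∩→ {C}; cost 0
[col 1] EPUV: children EUV:{C}, P:{A} ∪→ {A,C}; cost 1
[col 2] UV: children U:{A}, V:{C} ∪→ {A,C}; cost 1
[col 2] EUV: children E:{C}, UV:{A,C} ∩→ {C}; cost 0
[col 2] EPUV: children EUV:{C}, P:{C} ∩→ {C}; cost 0
[col 3] UV: children U:{A}, V:{T} ∪→ {A,T}; cost 1
[col 3] EUV: children E:{A}, UV:{A,T} ∩→ {A}; cost 0
[col 3] EPUV: children EUV:{A}, P:{G} ∪→ {A,G}; cost 1
[col 4] UV: children U:{T}, V:{A} ∪→ {A,T}; cost 1
[col 4] EUV: children E:{A}, UV:{A,T} ∩→ {A}; cost 0
[col 4] EPUV: children EUV:{A}, P:{T} ∪→ {A,T}; cost 1
[col 5] UV: children U:{A}, V:{A} ∩→ {A}; cost 0
[col 5] EUV: children E:{G}, UV:{A} ∪→ {A,G}; cost 1
[col 5] EPUV: children EUV:{A,G}, P:{G} ∩→ {G}; cost 0
per-site changes: [1, 2, 1, 2, 2, 1]; total = 9

9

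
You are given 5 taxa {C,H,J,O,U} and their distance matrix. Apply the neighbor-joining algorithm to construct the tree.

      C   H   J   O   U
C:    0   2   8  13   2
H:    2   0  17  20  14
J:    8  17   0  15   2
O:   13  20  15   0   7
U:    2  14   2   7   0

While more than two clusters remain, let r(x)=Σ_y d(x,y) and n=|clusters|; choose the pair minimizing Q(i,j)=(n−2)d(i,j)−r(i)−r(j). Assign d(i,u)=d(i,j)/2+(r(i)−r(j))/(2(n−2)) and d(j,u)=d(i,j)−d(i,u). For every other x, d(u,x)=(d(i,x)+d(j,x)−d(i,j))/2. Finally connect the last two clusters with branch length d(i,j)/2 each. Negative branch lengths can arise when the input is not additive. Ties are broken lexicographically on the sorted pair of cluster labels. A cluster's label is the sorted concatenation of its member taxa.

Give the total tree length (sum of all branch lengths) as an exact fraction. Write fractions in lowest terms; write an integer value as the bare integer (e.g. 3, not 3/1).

step 1: merge (C,H) at d=2, Q=-72; branch lengths C→-11/3, H→17/3; new cluster CH
  updated: d(CH,J)=23/2, d(CH,O)=31/2, d(CH,U)=7
step 2: merge (CH,O) at d=31/2, Q=-81/2; branch lengths CH→55/8, O→69/8; new cluster CHO
  updated: d(CHO,J)=11/2, d(CHO,U)=-3/4
step 3: merge (CHO,J) at d=11/2, Q=-27/4; branch lengths CHO→11/8, J→33/8; new cluster CHJO
  updated: d(CHJO,U)=-17/8
step 4: merge (CHJO,U) at d=-17/8; branch lengths CHJO→-17/16, U→-17/16; new cluster CHJOU
final tree: ((((C:-11/3,H:17/3):55/8,O:69/8):11/8,J:33/8):-17/16,U:-17/16)
total length: 167/8

167/8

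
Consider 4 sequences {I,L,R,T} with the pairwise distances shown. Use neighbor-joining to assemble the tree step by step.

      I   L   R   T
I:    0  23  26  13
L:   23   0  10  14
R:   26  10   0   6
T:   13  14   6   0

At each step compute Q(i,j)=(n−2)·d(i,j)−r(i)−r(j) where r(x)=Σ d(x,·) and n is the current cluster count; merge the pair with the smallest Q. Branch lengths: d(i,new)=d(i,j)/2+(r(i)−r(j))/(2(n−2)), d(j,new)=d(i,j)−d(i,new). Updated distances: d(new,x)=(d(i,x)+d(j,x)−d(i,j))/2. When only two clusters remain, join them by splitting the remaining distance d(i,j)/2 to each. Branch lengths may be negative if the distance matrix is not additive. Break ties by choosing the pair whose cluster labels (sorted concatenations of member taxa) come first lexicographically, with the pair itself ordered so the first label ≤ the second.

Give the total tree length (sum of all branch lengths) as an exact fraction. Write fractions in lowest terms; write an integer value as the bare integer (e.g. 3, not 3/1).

115/4

step 1: merge (I,T) at d=13, Q=-69; branch lengths I→55/4, T→-3/4; new cluster IT
  updated: d(IT,L)=12, d(IT,R)=19/2
step 2: merge (IT,L) at d=12, Q=-63/2; branch lengths IT→23/4, L→25/4; new cluster ILT
  updated: d(ILT,R)=15/4
step 3: merge (ILT,R) at d=15/4; branch lengths ILT→15/8, R→15/8; new cluster ILRT
final tree: (((I:55/4,T:-3/4):23/4,L:25/4):15/8,R:15/8)
total length: 115/4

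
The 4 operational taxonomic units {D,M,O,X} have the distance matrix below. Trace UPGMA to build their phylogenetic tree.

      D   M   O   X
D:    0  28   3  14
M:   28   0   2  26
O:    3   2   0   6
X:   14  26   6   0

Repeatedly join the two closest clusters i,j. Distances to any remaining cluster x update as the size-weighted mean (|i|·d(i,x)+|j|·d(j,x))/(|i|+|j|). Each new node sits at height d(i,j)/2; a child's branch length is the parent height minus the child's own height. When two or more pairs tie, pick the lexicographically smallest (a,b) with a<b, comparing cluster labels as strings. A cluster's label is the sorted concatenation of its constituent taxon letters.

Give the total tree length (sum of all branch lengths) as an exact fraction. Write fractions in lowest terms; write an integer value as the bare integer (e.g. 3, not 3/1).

95/4

1. join M+O (d=2) ⇒ MO; edges |M|=1, |O|=1
  updated: d(D,MO)=31/2, d(MO,X)=16
2. join D+X (d=14) ⇒ DX; edges |D|=7, |X|=7
  updated: d(DX,MO)=63/4
3. join DX+MO (d=63/4) ⇒ DMOX; edges |DX|=7/8, |MO|=55/8
final tree: ((D:7,X:7):7/8,(M:1,O:1):55/8)
total length: 95/4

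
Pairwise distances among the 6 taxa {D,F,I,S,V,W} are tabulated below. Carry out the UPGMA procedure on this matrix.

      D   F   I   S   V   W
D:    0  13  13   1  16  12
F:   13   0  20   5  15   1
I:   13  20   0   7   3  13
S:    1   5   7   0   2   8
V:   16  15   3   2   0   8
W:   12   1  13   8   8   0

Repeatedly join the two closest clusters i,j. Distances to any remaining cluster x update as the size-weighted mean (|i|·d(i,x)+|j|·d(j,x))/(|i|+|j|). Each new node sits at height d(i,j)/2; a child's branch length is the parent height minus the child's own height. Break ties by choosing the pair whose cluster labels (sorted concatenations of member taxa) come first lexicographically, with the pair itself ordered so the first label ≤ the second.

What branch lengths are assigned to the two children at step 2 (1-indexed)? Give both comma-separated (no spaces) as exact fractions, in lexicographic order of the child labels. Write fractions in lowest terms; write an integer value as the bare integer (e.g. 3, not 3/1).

1/2,1/2

iteration 1: select D,S (d=1); attach at lengths (1/2, 1/2); label the merged cluster DS
  updated: d(DS,F)=9, d(DS,I)=10, d(DS,V)=9, d(DS,W)=10
iteration 2: select F,W (d=1); attach at lengths (1/2, 1/2); label the merged cluster FW
  updated: d(DS,FW)=19/2, d(FW,I)=33/2, d(FW,V)=23/2
iteration 3: select I,V (d=3); attach at lengths (3/2, 3/2); label the merged cluster IV
  updated: d(DS,IV)=19/2, d(FW,IV)=14
iteration 4: select DS,FW (d=19/2); attach at lengths (17/4, 17/4); label the merged cluster DFSW
  updated: d(DFSW,IV)=47/4
iteration 5: select DFSW,IV (d=47/4); attach at lengths (9/8, 35/8); label the merged cluster DFISVW
final tree: (((D:1/2,S:1/2):17/4,(F:1/2,W:1/2):17/4):9/8,(I:3/2,V:3/2):35/8)
total length: 19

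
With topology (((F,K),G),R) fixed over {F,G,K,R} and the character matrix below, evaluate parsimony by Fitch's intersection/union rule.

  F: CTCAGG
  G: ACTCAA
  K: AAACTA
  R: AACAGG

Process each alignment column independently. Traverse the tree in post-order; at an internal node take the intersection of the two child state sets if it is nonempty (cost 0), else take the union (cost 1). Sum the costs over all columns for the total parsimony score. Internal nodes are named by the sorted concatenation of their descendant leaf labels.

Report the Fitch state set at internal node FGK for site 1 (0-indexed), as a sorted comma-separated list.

A,C,T

[col 0] FK: children F:{C}, K:{A} ∪→ {A,C}; cost 1
[col 0] FGK: children FK:{A,C}, G:{A} ∩→ {A}; cost 0
[col 0] FGKR: children FGK:{A}, R:{A} ∩→ {A}; cost 0
[col 1] FK: children F:{T}, K:{A} ∪→ {A,T}; cost 1
[col 1] FGK: children FK:{A,T}, G:{C} ∪→ {A,C,T}; cost 1
[col 1] FGKR: children FGK:{A,C,T}, R:{A} ∩→ {A}; cost 0
[col 2] FK: children F:{C}, K:{A} ∪→ {A,C}; cost 1
[col 2] FGK: children FK:{A,C}, G:{T} ∪→ {A,C,T}; cost 1
[col 2] FGKR: children FGK:{A,C,T}, R:{C} ∩→ {C}; cost 0
[col 3] FK: children F:{A}, K:{C} ∪→ {A,C}; cost 1
[col 3] FGK: children FK:{A,C}, G:{C} ∩→ {C}; cost 0
[col 3] FGKR: children FGK:{C}, R:{A} ∪→ {A,C}; cost 1
[col 4] FK: children F:{G}, K:{T} ∪→ {G,T}; cost 1
[col 4] FGK: children FK:{G,T}, G:{A} ∪→ {A,G,T}; cost 1
[col 4] FGKR: children FGK:{A,G,T}, R:{G} ∩→ {G}; cost 0
[col 5] FK: children F:{G}, K:{A} ∪→ {A,G}; cost 1
[col 5] FGK: children FK:{A,G}, G:{A} ∩→ {A}; cost 0
[col 5] FGKR: children FGK:{A}, R:{G} ∪→ {A,G}; cost 1
per-site changes: [1, 2, 2, 2, 2, 2]; total = 11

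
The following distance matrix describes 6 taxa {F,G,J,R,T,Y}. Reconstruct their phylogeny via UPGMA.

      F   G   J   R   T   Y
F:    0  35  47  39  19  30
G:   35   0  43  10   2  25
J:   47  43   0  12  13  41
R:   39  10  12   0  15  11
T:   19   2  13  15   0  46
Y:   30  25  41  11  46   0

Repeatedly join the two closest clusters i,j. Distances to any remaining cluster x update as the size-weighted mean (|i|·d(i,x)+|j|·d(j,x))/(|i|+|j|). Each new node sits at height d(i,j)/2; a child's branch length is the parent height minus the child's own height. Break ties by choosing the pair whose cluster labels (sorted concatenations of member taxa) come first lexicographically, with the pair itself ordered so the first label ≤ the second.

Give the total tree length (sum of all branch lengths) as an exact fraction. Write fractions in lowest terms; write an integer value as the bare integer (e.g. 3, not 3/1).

529/8

iteration 1: select G,T (d=2); attach at lengths (1, 1); label the merged cluster GT
  updated: d(F,GT)=27, d(GT,J)=28, d(GT,R)=25/2, d(GT,Y)=71/2
iteration 2: select R,Y (d=11); attach at lengths (11/2, 11/2); label the merged cluster RY
  updated: d(F,RY)=69/2, d(GT,RY)=24, d(J,RY)=53/2
iteration 3: select GT,RY (d=24); attach at lengths (11, 13/2); label the merged cluster GRTY
  updated: d(F,GRTY)=123/4, d(GRTY,J)=109/4
iteration 4: select GRTY,J (d=109/4); attach at lengths (13/8, 109/8); label the merged cluster GJRTY
  updated: d(F,GJRTY)=34
iteration 5: select F,GJRTY (d=34); attach at lengths (17, 27/8); label the merged cluster FGJRTY
final tree: (F:17,(((G:1,T:1):11,(R:11/2,Y:11/2):13/2):13/8,J:109/8):27/8)
total length: 529/8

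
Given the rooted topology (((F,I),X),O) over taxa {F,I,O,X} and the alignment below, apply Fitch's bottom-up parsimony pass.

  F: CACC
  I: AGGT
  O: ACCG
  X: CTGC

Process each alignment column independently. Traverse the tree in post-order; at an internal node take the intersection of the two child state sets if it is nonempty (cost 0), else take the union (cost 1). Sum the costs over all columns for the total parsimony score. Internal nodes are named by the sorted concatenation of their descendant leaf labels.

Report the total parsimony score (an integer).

9

site 0, node FI: F={C} ∪ I={A} → {A,C} (+1)
site 0, node FIX: FI={A,C} ∩ X={C} → {C} (+0)
site 0, node FIOX: FIX={C} ∪ O={A} → {A,C} (+1)
site 1, node FI: F={A} ∪ I={G} → {A,G} (+1)
site 1, node FIX: FI={A,G} ∪ X={T} → {A,G,T} (+1)
site 1, node FIOX: FIX={A,G,T} ∪ O={C} → {A,C,G,T} (+1)
site 2, node FI: F={C} ∪ I={G} → {C,G} (+1)
site 2, node FIX: FI={C,G} ∩ X={G} → {G} (+0)
site 2, node FIOX: FIX={G} ∪ O={C} → {C,G} (+1)
site 3, node FI: F={C} ∪ I={T} → {C,T} (+1)
site 3, node FIX: FI={C,T} ∩ X={C} → {C} (+0)
site 3, node FIOX: FIX={C} ∪ O={G} → {C,G} (+1)
per-site changes: [2, 3, 2, 2]; total = 9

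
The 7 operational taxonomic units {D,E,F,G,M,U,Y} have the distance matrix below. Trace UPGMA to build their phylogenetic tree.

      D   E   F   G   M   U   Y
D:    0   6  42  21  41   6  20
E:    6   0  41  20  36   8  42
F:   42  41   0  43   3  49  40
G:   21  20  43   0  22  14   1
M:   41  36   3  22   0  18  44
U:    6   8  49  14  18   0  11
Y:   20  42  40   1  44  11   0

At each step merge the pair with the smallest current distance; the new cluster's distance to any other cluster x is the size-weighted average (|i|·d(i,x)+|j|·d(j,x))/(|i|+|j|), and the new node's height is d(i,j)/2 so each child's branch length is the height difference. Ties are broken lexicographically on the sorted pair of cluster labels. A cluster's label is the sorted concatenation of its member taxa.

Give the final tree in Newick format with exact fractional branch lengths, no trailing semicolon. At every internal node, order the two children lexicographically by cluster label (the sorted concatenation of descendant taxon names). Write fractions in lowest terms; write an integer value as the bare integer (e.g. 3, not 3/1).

((((D:3,E:3):1/2,U:7/2):43/6,(G:1/2,Y:1/2):61/6):122/15,(F:3/2,M:3/2):173/10)

1. join G+Y (d=1) ⇒ GY; edges |G|=1/2, |Y|=1/2
  updated: d(D,GY)=41/2, d(E,GY)=31, d(F,GY)=83/2, d(GY,M)=33, d(GY,U)=25/2
2. join F+M (d=3) ⇒ FM; edges |F|=3/2, |M|=3/2
  updated: d(D,FM)=83/2, d(E,FM)=77/2, d(FM,GY)=149/4, d(FM,U)=67/2
3. join D+E (d=6) ⇒ DE; edges |D|=3, |E|=3
  updated: d(DE,FM)=40, d(DE,GY)=103/4, d(DE,U)=7
4. join DE+U (d=7) ⇒ DEU; edges |DE|=1/2, |U|=7/2
  updated: d(DEU,FM)=227/6, d(DEU,GY)=64/3
5. join DEU+GY (d=64/3) ⇒ DEGUY; edges |DEU|=43/6, |GY|=61/6
  updated: d(DEGUY,FM)=188/5
6. join DEGUY+FM (d=188/5) ⇒ DEFGMUY; edges |DEGUY|=122/15, |FM|=173/10
final tree: ((((D:3,E:3):1/2,U:7/2):43/6,(G:1/2,Y:1/2):61/6):122/15,(F:3/2,M:3/2):173/10)
total length: 1703/30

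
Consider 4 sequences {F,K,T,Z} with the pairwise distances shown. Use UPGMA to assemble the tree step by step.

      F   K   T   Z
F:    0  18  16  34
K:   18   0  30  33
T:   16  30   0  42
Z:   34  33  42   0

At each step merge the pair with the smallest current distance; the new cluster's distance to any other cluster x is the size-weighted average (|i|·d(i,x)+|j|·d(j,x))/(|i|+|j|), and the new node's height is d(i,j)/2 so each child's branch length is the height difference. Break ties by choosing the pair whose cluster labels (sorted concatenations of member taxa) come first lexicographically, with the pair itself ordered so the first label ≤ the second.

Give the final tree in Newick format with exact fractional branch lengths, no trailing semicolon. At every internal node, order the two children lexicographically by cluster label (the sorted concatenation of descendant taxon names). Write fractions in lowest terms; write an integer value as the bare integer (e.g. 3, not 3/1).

step 1: merge (F,T) at d=16; branch lengths F→8, T→8; new cluster FT
  updated: d(FT,K)=24, d(FT,Z)=38
step 2: merge (FT,K) at d=24; branch lengths FT→4, K→12; new cluster FKT
  updated: d(FKT,Z)=109/3
step 3: merge (FKT,Z) at d=109/3; branch lengths FKT→37/6, Z→109/6; new cluster FKTZ
final tree: (((F:8,T:8):4,K:12):37/6,Z:109/6)
total length: 169/3

(((F:8,T:8):4,K:12):37/6,Z:109/6)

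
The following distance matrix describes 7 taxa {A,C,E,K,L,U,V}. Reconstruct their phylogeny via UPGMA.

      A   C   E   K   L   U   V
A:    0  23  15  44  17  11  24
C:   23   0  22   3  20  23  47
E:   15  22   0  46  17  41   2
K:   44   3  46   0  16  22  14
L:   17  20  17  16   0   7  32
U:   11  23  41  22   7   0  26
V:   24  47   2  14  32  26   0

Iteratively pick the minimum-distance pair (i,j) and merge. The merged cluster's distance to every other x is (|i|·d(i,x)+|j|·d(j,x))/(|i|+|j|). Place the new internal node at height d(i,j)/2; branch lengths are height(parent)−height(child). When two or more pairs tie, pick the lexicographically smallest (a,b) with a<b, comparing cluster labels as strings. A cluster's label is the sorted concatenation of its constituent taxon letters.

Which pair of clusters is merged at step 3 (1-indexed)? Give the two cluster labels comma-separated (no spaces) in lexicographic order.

L,U

1. join E+V (d=2) ⇒ EV; edges |E|=1, |V|=1
  updated: d(A,EV)=39/2, d(C,EV)=69/2, d(EV,K)=30, d(EV,L)=49/2, d(EV,U)=67/2
2. join C+K (d=3) ⇒ CK; edges |C|=3/2, |K|=3/2
  updated: d(A,CK)=67/2, d(CK,EV)=129/4, d(CK,L)=18, d(CK,U)=45/2
3. join L+U (d=7) ⇒ LU; edges |L|=7/2, |U|=7/2
  updated: d(A,LU)=14, d(CK,LU)=81/4, d(EV,LU)=29
4. join A+LU (d=14) ⇒ ALU; edges |A|=7, |LU|=7/2
  updated: d(ALU,CK)=74/3, d(ALU,EV)=155/6
5. join ALU+CK (d=74/3) ⇒ ACKLU; edges |ALU|=16/3, |CK|=65/6
  updated: d(ACKLU,EV)=142/5
6. join ACKLU+EV (d=142/5) ⇒ ACEKLUV; edges |ACKLU|=28/15, |EV|=66/5
final tree: (((A:7,(L:7/2,U:7/2):7/2):16/3,(C:3/2,K:3/2):65/6):28/15,(E:1,V:1):66/5)
total length: 806/15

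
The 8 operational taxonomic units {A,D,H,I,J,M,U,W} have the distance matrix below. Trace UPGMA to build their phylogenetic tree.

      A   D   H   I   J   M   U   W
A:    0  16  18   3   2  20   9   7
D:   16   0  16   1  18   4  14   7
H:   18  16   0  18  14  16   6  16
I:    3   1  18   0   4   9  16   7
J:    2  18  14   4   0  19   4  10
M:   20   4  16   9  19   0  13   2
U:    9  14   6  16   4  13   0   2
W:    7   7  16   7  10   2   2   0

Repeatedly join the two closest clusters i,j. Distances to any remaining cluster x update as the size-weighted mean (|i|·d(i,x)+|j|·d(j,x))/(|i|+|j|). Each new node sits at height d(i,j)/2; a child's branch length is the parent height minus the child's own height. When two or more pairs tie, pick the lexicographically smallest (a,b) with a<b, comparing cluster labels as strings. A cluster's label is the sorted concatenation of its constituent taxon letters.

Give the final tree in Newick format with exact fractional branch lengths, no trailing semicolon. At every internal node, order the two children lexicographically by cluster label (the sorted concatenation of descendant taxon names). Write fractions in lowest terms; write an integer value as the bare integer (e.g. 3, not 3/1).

(((A:1,J:1):37/8,(H:3,U:3):21/8):7/8,((D:1/2,I:1/2):23/8,(M:1,W:1):19/8):25/8)

1. join D+I (d=1) ⇒ DI; edges |D|=1/2, |I|=1/2
  updated: d(A,DI)=19/2, d(DI,H)=17, d(DI,J)=11, d(DI,M)=13/2, d(DI,U)=15, d(DI,W)=7
2. join A+J (d=2) ⇒ AJ; edges |A|=1, |J|=1
  updated: d(AJ,DI)=41/4, d(AJ,H)=16, d(AJ,M)=39/2, d(AJ,U)=13/2, d(AJ,W)=17/2
3. join M+W (d=2) ⇒ MW; edges |M|=1, |W|=1
  updated: d(AJ,MW)=14, d(DI,MW)=27/4, d(H,MW)=16, d(MW,U)=15/2
4. join H+U (d=6) ⇒ HU; edges |H|=3, |U|=3
  updated: d(AJ,HU)=45/4, d(DI,HU)=16, d(HU,MW)=47/4
5. join DI+MW (d=27/4) ⇒ DIMW; edges |DI|=23/8, |MW|=19/8
  updated: d(AJ,DIMW)=97/8, d(DIMW,HU)=111/8
6. join AJ+HU (d=45/4) ⇒ AHJU; edges |AJ|=37/8, |HU|=21/8
  updated: d(AHJU,DIMW)=13
7. join AHJU+DIMW (d=13) ⇒ ADHIJMUW; edges |AHJU|=7/8, |DIMW|=25/8
final tree: (((A:1,J:1):37/8,(H:3,U:3):21/8):7/8,((D:1/2,I:1/2):23/8,(M:1,W:1):19/8):25/8)
total length: 55/2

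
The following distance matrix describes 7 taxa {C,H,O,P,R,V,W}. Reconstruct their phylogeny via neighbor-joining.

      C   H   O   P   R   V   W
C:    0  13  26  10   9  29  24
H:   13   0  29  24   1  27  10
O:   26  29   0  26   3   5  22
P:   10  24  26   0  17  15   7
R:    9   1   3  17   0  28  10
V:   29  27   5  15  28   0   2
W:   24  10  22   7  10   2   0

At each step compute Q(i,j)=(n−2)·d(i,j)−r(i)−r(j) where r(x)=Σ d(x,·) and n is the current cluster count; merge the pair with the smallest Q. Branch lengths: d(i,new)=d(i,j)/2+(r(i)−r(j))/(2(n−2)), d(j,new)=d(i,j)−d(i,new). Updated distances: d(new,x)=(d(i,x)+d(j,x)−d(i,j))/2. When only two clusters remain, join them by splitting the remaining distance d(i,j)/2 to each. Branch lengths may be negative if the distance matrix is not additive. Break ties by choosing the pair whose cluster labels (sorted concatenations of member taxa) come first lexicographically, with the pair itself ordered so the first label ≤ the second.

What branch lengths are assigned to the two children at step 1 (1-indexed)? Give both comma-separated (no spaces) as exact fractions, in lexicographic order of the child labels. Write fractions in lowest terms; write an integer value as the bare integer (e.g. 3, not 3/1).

3,2

1. join O+V (d=5, Q=-192) ⇒ OV; edges |O|=3, |V|=2
  updated: d(C,OV)=25, d(H,OV)=51/2, d(OV,P)=18, d(OV,R)=13, d(OV,W)=19/2
2. join H+R (d=1, Q=-239/2) ⇒ HR; edges |H|=55/16, |R|=-39/16
  updated: d(C,HR)=21/2, d(HR,OV)=75/4, d(HR,P)=20, d(HR,W)=19/2
3. join C+HR (d=21/2, Q=-387/4) ⇒ CHR; edges |C|=169/24, |HR|=83/24
  updated: d(CHR,OV)=133/8, d(CHR,P)=39/4, d(CHR,W)=23/2
4. join CHR+P (d=39/4, Q=-425/8) ⇒ CHPR; edges |CHR|=181/32, |P|=131/32
  updated: d(CHPR,OV)=199/16, d(CHPR,W)=35/8
5. join CHPR+OV (d=199/16, Q=-421/16) ⇒ CHOPRV; edges |CHPR|=117/32, |OV|=281/32
  updated: d(CHOPRV,W)=23/32
6. join CHOPRV+W (d=23/32) ⇒ CHOPRVW; edges |CHOPRV|=23/64, |W|=23/64
final tree: ((((C:169/24,(H:55/16,R:-39/16):83/24):181/32,P:131/32):117/32,(O:3,V:2):281/32):23/64,W:23/64)
total length: 1261/32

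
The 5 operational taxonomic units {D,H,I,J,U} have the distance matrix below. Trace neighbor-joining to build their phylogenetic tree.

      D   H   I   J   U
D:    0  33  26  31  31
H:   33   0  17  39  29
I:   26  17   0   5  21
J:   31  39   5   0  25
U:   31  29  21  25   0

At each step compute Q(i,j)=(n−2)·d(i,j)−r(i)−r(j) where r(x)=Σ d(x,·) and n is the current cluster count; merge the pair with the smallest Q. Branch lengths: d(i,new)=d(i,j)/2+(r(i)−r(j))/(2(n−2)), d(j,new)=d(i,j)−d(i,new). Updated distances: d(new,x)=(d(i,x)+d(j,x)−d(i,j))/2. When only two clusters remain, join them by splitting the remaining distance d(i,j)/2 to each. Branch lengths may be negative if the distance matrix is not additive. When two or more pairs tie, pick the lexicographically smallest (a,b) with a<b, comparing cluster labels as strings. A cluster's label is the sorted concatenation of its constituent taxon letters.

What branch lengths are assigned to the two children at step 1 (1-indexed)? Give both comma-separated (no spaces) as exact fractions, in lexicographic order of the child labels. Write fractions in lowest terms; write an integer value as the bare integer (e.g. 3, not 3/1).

1. join I+J (d=5, Q=-154) ⇒ IJ; edges |I|=-8/3, |J|=23/3
  updated: d(D,IJ)=26, d(H,IJ)=51/2, d(IJ,U)=41/2
2. join D+H (d=33, Q=-223/2) ⇒ DH; edges |D|=137/8, |H|=127/8
  updated: d(DH,IJ)=37/4, d(DH,U)=27/2
3. join DH+IJ (d=37/4, Q=-173/4) ⇒ DHIJ; edges |DH|=9/8, |IJ|=65/8
  updated: d(DHIJ,U)=99/8
4. join DHIJ+U (d=99/8) ⇒ DHIJU; edges |DHIJ|=99/16, |U|=99/16
final tree: (((D:137/8,H:127/8):9/8,(I:-8/3,J:23/3):65/8):99/16,U:99/16)
total length: 477/8

-8/3,23/3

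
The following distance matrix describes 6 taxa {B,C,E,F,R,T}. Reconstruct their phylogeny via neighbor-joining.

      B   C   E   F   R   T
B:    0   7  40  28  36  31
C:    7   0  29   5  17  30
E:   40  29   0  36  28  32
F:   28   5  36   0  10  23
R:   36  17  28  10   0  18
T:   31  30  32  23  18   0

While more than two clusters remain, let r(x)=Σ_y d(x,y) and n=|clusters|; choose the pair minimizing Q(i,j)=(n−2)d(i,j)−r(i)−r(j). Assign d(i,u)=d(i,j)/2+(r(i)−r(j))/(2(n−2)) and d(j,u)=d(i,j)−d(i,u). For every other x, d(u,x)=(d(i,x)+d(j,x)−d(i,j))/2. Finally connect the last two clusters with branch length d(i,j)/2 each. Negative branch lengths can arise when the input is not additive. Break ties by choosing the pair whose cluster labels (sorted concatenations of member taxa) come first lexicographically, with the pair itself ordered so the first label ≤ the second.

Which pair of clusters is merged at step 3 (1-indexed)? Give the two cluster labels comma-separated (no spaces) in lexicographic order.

step 1: merge (B,C) at d=7, Q=-202; branch lengths B→41/4, C→-13/4; new cluster BC
  updated: d(BC,E)=31, d(BC,F)=13, d(BC,R)=23, d(BC,T)=27
step 2: merge (BC,F) at d=13, Q=-137; branch lengths BC→17/2, F→9/2; new cluster BCF
  updated: d(BCF,E)=27, d(BCF,R)=10, d(BCF,T)=37/2
step 3: merge (BCF,R) at d=10, Q=-183/2; branch lengths BCF→39/8, R→41/8; new cluster BCFR
  updated: d(BCFR,E)=45/2, d(BCFR,T)=53/4
step 4: merge (BCFR,E) at d=45/2, Q=-271/4; branch lengths BCFR→15/8, E→165/8; new cluster BCEFR
  updated: d(BCEFR,T)=91/8
step 5: merge (BCEFR,T) at d=91/8; branch lengths BCEFR→91/16, T→91/16; new cluster BCEFRT
final tree: (((((B:41/4,C:-13/4):17/2,F:9/2):39/8,R:41/8):15/8,E:165/8):91/16,T:91/16)
total length: 511/8

BCF,R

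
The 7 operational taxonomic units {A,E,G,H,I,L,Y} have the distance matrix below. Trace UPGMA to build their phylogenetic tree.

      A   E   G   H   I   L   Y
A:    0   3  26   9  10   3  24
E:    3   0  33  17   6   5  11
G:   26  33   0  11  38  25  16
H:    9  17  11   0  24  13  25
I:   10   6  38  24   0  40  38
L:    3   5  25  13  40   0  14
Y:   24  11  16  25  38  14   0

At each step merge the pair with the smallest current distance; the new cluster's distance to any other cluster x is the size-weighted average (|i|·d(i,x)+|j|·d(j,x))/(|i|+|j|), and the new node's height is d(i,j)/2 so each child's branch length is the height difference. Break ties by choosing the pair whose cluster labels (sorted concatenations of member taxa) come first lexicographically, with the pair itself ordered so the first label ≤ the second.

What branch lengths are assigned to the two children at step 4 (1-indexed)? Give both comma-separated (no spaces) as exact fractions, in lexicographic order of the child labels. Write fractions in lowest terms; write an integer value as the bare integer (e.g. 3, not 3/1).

37/6,49/6

1. join A+E (d=3) ⇒ AE; edges |A|=3/2, |E|=3/2
  updated: d(AE,G)=59/2, d(AE,H)=13, d(AE,I)=8, d(AE,L)=4, d(AE,Y)=35/2
2. join AE+L (d=4) ⇒ AEL; edges |AE|=1/2, |L|=2
  updated: d(AEL,G)=28, d(AEL,H)=13, d(AEL,I)=56/3, d(AEL,Y)=49/3
3. join G+H (d=11) ⇒ GH; edges |G|=11/2, |H|=11/2
  updated: d(AEL,GH)=41/2, d(GH,I)=31, d(GH,Y)=41/2
4. join AEL+Y (d=49/3) ⇒ AELY; edges |AEL|=37/6, |Y|=49/6
  updated: d(AELY,GH)=41/2, d(AELY,I)=47/2
5. join AELY+GH (d=41/2) ⇒ AEGHLY; edges |AELY|=25/12, |GH|=19/4
  updated: d(AEGHLY,I)=26
6. join AEGHLY+I (d=26) ⇒ AEGHILY; edges |AEGHLY|=11/4, |I|=13
final tree: (((((A:3/2,E:3/2):1/2,L:2):37/6,Y:49/6):25/12,(G:11/2,H:11/2):19/4):11/4,I:13)
total length: 641/12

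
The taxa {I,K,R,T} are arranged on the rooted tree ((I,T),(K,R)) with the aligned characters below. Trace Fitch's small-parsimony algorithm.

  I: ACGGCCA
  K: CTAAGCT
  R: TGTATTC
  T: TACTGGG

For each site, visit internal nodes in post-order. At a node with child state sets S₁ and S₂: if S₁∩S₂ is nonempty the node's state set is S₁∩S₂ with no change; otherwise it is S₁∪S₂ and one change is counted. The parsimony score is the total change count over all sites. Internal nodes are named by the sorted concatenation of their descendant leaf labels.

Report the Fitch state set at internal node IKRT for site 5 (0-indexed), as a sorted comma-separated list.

IT@0: {A} ∪ {T} = {A,T} (union, +1)
KR@0: {C} ∪ {T} = {C,T} (union, +1)
IKRT@0: {A,T} ∩ {C,T} = {T} (intersection, +0)
IT@1: {C} ∪ {A} = {A,C} (union, +1)
KR@1: {T} ∪ {G} = {G,T} (union, +1)
IKRT@1: {A,C} ∪ {G,T} = {A,C,G,T} (union, +1)
IT@2: {G} ∪ {C} = {C,G} (union, +1)
KR@2: {A} ∪ {T} = {A,T} (union, +1)
IKRT@2: {C,G} ∪ {A,T} = {A,C,G,T} (union, +1)
IT@3: {G} ∪ {T} = {G,T} (union, +1)
KR@3: {A} ∩ {A} = {A} (intersection, +0)
IKRT@3: {G,T} ∪ {A} = {A,G,T} (union, +1)
IT@4: {C} ∪ {G} = {C,G} (union, +1)
KR@4: {G} ∪ {T} = {G,T} (union, +1)
IKRT@4: {C,G} ∩ {G,T} = {G} (intersection, +0)
IT@5: {C} ∪ {G} = {C,G} (union, +1)
KR@5: {C} ∪ {T} = {C,T} (union, +1)
IKRT@5: {C,G} ∩ {C,T} = {C} (intersection, +0)
IT@6: {A} ∪ {G} = {A,G} (union, +1)
KR@6: {T} ∪ {C} = {C,T} (union, +1)
IKRT@6: {A,G} ∪ {C,T} = {A,C,G,T} (union, +1)
per-site changes: [2, 3, 3, 2, 2, 2, 3]; total = 17

C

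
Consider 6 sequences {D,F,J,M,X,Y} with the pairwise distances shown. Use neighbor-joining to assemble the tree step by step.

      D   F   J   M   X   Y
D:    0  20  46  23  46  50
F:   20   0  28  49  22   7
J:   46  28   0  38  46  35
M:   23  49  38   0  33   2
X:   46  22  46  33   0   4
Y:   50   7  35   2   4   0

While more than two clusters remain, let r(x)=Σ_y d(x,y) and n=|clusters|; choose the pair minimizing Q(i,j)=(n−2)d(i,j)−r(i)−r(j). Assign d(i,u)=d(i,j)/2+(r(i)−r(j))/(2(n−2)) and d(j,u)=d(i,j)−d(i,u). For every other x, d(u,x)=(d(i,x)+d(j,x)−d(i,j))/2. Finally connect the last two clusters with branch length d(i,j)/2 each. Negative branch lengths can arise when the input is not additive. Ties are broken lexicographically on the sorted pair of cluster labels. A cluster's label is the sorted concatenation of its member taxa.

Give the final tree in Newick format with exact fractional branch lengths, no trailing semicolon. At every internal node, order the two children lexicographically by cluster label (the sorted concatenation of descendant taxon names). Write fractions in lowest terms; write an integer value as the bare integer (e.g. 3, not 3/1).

step 1: merge (D,M) at d=23, Q=-238; branch lengths D→33/2, M→13/2; new cluster DM
  updated: d(DM,F)=23, d(DM,J)=61/2, d(DM,X)=28, d(DM,Y)=29/2
step 2: merge (X,Y) at d=4, Q=-297/2; branch lengths X→103/12, Y→-55/12; new cluster XY
  updated: d(DM,XY)=77/4, d(F,XY)=25/2, d(J,XY)=77/2
step 3: merge (DM,J) at d=61/2, Q=-435/4; branch lengths DM→147/16, J→341/16; new cluster DJM
  updated: d(DJM,F)=41/4, d(DJM,XY)=109/8
step 4: merge (DJM,F) at d=41/4, Q=-291/8; branch lengths DJM→91/16, F→73/16; new cluster DFJM
  updated: d(DFJM,XY)=127/16
step 5: merge (DFJM,XY) at d=127/16; branch lengths DFJM→127/32, XY→127/32; new cluster DFJMXY
final tree: ((((D:33/2,M:13/2):147/16,J:341/16):91/16,F:73/16):127/32,(X:103/12,Y:-55/12):127/32)
total length: 1211/16

((((D:33/2,M:13/2):147/16,J:341/16):91/16,F:73/16):127/32,(X:103/12,Y:-55/12):127/32)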